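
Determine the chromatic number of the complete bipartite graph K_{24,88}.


K_{24,88} is bipartite by definition: the two parts are independent sets, with every edge crossing between them.
Color all vertices in one part with color 1 and all vertices in the other part with color 2.
Since the graph has at least one edge, one color does not suffice.
Chromatic number = 2.

2


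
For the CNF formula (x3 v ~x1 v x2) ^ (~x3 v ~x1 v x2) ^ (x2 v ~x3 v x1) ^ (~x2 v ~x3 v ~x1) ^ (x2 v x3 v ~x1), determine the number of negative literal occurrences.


Scan each clause for negated literals.
Clause 1: 1 negative; Clause 2: 2 negative; Clause 3: 1 negative; Clause 4: 3 negative; Clause 5: 1 negative.
Total negative literal occurrences = 8.

8


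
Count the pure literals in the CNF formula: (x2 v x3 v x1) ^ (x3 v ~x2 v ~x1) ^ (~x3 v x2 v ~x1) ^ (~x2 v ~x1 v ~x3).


A pure literal appears in only one polarity across all clauses.
No pure literals found.
Count = 0.

0


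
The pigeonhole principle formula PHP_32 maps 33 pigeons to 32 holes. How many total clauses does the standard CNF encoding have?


The PHP encoding has two parts:
1) At-least-one-hole clauses: 33 (one per pigeon, each with 32 literals).
2) At-most-one-pigeon-per-hole clauses: 32 holes * C(33,2) = 32 * 528 = 16896.
Total clauses = 33 + 16896 = 16929.

16929


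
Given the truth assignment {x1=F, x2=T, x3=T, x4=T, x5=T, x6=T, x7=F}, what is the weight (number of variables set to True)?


The weight is the number of variables assigned True.
True variables: x2, x3, x4, x5, x6.
Weight = 5.

5


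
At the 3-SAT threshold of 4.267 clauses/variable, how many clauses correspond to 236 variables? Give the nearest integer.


The 3-SAT phase transition occurs at approximately 4.267 clauses per variable.
m = 4.267 * 236 = 1007.012.
Rounded to nearest integer: 1007.

1007


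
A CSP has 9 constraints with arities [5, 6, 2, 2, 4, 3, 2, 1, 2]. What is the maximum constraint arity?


The arities are: 5, 6, 2, 2, 4, 3, 2, 1, 2.
Scan for the maximum value.
Maximum arity = 6.

6


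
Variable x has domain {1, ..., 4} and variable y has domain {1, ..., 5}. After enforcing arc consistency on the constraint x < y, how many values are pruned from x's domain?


For the constraint x < y, x needs a supporting value in y's domain.
x can be at most 4 (one less than y's maximum).
Valid x values from domain: 4 out of 4.
Pruned = 4 - 4 = 0.

0


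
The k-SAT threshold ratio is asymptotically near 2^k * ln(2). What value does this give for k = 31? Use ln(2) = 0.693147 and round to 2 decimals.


Using the asymptotic formula: threshold ~ 2^k * ln(2).
2^31 = 2147483648.
2147483648 * 0.693147 = 1488521848.16.

1488521848.16


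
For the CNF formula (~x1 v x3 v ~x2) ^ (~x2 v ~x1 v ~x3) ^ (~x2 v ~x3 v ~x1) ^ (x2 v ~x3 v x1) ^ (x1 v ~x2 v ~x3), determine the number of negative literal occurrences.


Scan each clause for negated literals.
Clause 1: 2 negative; Clause 2: 3 negative; Clause 3: 3 negative; Clause 4: 1 negative; Clause 5: 2 negative.
Total negative literal occurrences = 11.

11


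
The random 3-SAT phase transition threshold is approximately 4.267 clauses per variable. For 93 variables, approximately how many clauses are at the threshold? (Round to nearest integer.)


The 3-SAT phase transition occurs at approximately 4.267 clauses per variable.
m = 4.267 * 93 = 396.831.
Rounded to nearest integer: 397.

397


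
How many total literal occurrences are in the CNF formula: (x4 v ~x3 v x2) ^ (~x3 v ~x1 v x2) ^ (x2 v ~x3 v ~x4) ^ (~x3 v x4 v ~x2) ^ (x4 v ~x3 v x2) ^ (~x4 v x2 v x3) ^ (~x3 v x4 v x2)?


Clause lengths: 3, 3, 3, 3, 3, 3, 3.
Sum = 3 + 3 + 3 + 3 + 3 + 3 + 3 = 21.

21


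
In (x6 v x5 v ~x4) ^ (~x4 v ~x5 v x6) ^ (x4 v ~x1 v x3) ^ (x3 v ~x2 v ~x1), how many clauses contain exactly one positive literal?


A definite clause has exactly one positive literal.
Clause 1: 2 positive -> not definite
Clause 2: 1 positive -> definite
Clause 3: 2 positive -> not definite
Clause 4: 1 positive -> definite
Definite clause count = 2.

2


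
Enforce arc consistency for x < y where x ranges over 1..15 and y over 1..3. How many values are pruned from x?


For the constraint x < y, x needs a supporting value in y's domain.
x can be at most 2 (one less than y's maximum).
Valid x values from domain: 2 out of 15.
Pruned = 15 - 2 = 13.

13


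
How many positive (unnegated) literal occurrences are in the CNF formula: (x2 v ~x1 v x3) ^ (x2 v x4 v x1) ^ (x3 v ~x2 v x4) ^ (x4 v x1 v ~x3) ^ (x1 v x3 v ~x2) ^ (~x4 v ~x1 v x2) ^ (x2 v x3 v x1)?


Scan each clause for unnegated literals.
Clause 1: 2 positive; Clause 2: 3 positive; Clause 3: 2 positive; Clause 4: 2 positive; Clause 5: 2 positive; Clause 6: 1 positive; Clause 7: 3 positive.
Total positive literal occurrences = 15.

15


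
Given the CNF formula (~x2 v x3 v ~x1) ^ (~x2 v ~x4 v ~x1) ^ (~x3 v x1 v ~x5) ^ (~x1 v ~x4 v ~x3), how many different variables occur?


Identify each distinct variable in the formula.
Variables found: x1, x2, x3, x4, x5.
Total distinct variables = 5.

5


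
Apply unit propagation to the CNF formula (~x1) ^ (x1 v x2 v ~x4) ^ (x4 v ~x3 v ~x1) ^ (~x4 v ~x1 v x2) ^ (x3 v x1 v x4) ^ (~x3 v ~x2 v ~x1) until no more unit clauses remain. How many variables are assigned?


Unit propagation repeatedly assigns the literal in any unit clause, then simplifies.
Assignments in order: x1 = F.
No further unit clauses remain.
Total variables assigned = 1.

1


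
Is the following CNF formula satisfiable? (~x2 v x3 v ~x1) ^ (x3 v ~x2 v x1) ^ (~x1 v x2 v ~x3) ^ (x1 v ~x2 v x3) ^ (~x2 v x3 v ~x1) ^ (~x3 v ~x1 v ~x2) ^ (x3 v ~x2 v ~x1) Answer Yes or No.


Check all 8 possible truth assignments.
Number of satisfying assignments found: 4.
The formula is satisfiable.

Yes


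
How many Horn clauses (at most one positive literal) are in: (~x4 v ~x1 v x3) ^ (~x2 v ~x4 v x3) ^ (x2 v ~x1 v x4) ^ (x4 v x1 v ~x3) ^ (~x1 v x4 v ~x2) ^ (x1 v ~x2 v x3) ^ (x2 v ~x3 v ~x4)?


A Horn clause has at most one positive literal.
Clause 1: 1 positive lit(s) -> Horn
Clause 2: 1 positive lit(s) -> Horn
Clause 3: 2 positive lit(s) -> not Horn
Clause 4: 2 positive lit(s) -> not Horn
Clause 5: 1 positive lit(s) -> Horn
Clause 6: 2 positive lit(s) -> not Horn
Clause 7: 1 positive lit(s) -> Horn
Total Horn clauses = 4.

4


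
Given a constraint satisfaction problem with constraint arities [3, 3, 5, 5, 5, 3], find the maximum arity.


The arities are: 3, 3, 5, 5, 5, 3.
Scan for the maximum value.
Maximum arity = 5.

5


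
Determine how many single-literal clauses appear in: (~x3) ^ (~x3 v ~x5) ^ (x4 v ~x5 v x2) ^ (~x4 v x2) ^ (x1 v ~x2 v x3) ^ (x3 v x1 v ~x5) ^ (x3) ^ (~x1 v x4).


A unit clause contains exactly one literal.
Unit clauses found: (~x3), (x3).
Count = 2.

2


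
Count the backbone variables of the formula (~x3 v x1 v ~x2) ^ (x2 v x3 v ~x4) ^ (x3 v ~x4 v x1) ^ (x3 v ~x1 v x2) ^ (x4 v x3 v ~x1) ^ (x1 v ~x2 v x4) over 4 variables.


Find all satisfying assignments: 8 model(s).
Check which variables have the same value in every model.
No variable is fixed across all models.
Backbone size = 0.

0


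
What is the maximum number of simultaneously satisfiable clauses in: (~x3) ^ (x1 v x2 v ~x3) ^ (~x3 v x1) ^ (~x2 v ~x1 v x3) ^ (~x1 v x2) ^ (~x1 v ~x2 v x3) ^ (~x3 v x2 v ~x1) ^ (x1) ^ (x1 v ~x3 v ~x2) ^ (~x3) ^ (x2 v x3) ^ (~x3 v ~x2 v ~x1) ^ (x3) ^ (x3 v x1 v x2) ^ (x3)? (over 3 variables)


Enumerate all 8 truth assignments.
For each, count how many of the 15 clauses are satisfied.
The formula is not fully satisfiable, so the maximum is below 15.
Maximum simultaneously satisfiable clauses = 12.

12


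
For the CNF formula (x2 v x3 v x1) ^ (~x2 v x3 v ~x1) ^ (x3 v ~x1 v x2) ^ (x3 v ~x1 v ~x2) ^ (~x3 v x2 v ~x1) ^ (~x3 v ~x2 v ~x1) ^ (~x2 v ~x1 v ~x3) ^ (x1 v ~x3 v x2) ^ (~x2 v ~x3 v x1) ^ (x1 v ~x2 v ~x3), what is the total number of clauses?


Each group enclosed in parentheses joined by ^ is one clause.
Counting the conjuncts: 10 clauses.

10


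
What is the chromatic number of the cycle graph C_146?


A cycle on an even number of vertices is bipartite: alternate two colors around the cycle.
Since 146 is even, two colors suffice, and at least two are needed because the graph has edges.
Chromatic number = 2.

2


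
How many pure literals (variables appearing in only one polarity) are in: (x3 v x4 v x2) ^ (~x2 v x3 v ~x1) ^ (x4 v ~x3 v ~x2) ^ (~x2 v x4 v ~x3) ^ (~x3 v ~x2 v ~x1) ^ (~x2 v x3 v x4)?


A pure literal appears in only one polarity across all clauses.
Pure literals: x1 (negative only), x4 (positive only).
Count = 2.

2


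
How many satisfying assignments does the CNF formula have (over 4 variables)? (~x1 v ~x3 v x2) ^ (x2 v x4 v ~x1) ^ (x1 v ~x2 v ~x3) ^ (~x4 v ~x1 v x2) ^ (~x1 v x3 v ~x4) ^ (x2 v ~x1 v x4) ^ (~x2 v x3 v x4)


Enumerate all 16 truth assignments over 4 variables.
Test each against every clause.
Satisfying assignments found: 7.

7


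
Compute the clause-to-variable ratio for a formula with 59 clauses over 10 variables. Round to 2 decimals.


Clause-to-variable ratio = clauses / variables.
59 / 10 = 5.9.

5.9


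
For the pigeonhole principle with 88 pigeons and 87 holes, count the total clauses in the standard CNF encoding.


The PHP encoding has two parts:
1) At-least-one-hole clauses: 88 (one per pigeon, each with 87 literals).
2) At-most-one-pigeon-per-hole clauses: 87 holes * C(88,2) = 87 * 3828 = 333036.
Total clauses = 88 + 333036 = 333124.

333124


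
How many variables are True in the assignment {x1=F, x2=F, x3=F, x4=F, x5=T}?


The weight is the number of variables assigned True.
True variables: x5.
Weight = 1.

1


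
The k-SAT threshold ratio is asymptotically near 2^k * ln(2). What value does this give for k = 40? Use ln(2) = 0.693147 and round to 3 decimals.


Using the asymptotic formula: threshold ~ 2^k * ln(2).
2^40 = 1099511627776.
1099511627776 * 0.693147 = 762123186258.051.

762123186258.051


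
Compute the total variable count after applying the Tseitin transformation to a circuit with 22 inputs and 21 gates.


The Tseitin transformation introduces one auxiliary variable per gate.
Total variables = inputs + gates = 22 + 21 = 43.

43


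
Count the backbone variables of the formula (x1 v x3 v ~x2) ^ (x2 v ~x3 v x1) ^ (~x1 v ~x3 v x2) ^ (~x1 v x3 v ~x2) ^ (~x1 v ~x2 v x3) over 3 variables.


Find all satisfying assignments: 4 model(s).
Check which variables have the same value in every model.
No variable is fixed across all models.
Backbone size = 0.

0


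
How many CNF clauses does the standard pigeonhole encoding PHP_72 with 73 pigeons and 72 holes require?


The PHP encoding has two parts:
1) At-least-one-hole clauses: 73 (one per pigeon, each with 72 literals).
2) At-most-one-pigeon-per-hole clauses: 72 holes * C(73,2) = 72 * 2628 = 189216.
Total clauses = 73 + 189216 = 189289.

189289


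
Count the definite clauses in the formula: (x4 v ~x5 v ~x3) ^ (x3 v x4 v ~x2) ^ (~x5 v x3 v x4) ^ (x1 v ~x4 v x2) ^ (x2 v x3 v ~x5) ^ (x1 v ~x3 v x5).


A definite clause has exactly one positive literal.
Clause 1: 1 positive -> definite
Clause 2: 2 positive -> not definite
Clause 3: 2 positive -> not definite
Clause 4: 2 positive -> not definite
Clause 5: 2 positive -> not definite
Clause 6: 2 positive -> not definite
Definite clause count = 1.

1


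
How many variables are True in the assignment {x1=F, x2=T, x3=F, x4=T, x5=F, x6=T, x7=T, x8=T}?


The weight is the number of variables assigned True.
True variables: x2, x4, x6, x7, x8.
Weight = 5.

5


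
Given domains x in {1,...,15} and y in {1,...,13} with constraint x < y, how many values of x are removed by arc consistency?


For the constraint x < y, x needs a supporting value in y's domain.
x can be at most 12 (one less than y's maximum).
Valid x values from domain: 12 out of 15.
Pruned = 15 - 12 = 3.

3


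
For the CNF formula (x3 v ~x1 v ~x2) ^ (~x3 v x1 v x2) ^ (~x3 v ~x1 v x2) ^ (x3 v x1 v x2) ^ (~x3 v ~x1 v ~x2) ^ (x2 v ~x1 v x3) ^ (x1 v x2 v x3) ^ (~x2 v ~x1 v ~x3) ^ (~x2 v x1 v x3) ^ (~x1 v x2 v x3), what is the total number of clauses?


Each group enclosed in parentheses joined by ^ is one clause.
Counting the conjuncts: 10 clauses.

10


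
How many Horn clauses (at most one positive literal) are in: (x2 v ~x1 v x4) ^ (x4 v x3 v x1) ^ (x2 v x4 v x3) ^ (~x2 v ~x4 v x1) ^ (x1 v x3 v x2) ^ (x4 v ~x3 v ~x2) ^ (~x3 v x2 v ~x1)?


A Horn clause has at most one positive literal.
Clause 1: 2 positive lit(s) -> not Horn
Clause 2: 3 positive lit(s) -> not Horn
Clause 3: 3 positive lit(s) -> not Horn
Clause 4: 1 positive lit(s) -> Horn
Clause 5: 3 positive lit(s) -> not Horn
Clause 6: 1 positive lit(s) -> Horn
Clause 7: 1 positive lit(s) -> Horn
Total Horn clauses = 3.

3


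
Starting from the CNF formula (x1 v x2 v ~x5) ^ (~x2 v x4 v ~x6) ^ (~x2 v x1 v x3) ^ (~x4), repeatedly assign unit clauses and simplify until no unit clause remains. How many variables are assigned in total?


Unit propagation repeatedly assigns the literal in any unit clause, then simplifies.
Assignments in order: x4 = F.
No further unit clauses remain.
Total variables assigned = 1.

1


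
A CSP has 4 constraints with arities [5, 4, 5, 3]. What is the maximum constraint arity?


The arities are: 5, 4, 5, 3.
Scan for the maximum value.
Maximum arity = 5.

5


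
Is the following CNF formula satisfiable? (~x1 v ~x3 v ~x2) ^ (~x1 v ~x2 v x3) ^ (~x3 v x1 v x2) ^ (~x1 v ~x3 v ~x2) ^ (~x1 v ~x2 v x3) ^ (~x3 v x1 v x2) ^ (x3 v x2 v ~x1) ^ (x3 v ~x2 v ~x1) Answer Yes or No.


Check all 8 possible truth assignments.
Number of satisfying assignments found: 4.
The formula is satisfiable.

Yes


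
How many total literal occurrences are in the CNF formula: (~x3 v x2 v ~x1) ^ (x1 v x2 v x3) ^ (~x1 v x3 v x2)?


Clause lengths: 3, 3, 3.
Sum = 3 + 3 + 3 = 9.

9


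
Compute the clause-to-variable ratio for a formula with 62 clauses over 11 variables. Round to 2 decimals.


Clause-to-variable ratio = clauses / variables.
62 / 11 = 5.64.

5.64


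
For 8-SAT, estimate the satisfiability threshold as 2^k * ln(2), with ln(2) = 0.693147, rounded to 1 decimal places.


Using the asymptotic formula: threshold ~ 2^k * ln(2).
2^8 = 256.
256 * 0.693147 = 177.4.

177.4


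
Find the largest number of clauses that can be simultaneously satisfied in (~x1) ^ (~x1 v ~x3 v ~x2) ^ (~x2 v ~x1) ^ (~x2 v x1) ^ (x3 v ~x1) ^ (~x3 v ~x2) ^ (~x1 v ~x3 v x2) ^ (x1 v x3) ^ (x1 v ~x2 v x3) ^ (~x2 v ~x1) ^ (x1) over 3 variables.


Enumerate all 8 truth assignments.
For each, count how many of the 11 clauses are satisfied.
The formula is not fully satisfiable, so the maximum is below 11.
Maximum simultaneously satisfiable clauses = 10.

10


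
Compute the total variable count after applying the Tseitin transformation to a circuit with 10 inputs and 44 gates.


The Tseitin transformation introduces one auxiliary variable per gate.
Total variables = inputs + gates = 10 + 44 = 54.

54


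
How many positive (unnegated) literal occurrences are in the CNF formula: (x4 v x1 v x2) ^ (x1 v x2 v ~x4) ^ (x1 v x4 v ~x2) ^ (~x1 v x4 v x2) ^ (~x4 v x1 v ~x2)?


Scan each clause for unnegated literals.
Clause 1: 3 positive; Clause 2: 2 positive; Clause 3: 2 positive; Clause 4: 2 positive; Clause 5: 1 positive.
Total positive literal occurrences = 10.

10


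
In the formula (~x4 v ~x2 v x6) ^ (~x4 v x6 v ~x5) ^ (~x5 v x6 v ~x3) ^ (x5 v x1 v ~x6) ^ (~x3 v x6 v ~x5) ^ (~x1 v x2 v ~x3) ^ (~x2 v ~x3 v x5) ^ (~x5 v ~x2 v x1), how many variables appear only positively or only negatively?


A pure literal appears in only one polarity across all clauses.
Pure literals: x3 (negative only), x4 (negative only).
Count = 2.

2


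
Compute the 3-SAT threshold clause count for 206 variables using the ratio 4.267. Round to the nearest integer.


The 3-SAT phase transition occurs at approximately 4.267 clauses per variable.
m = 4.267 * 206 = 879.002.
Rounded to nearest integer: 879.

879


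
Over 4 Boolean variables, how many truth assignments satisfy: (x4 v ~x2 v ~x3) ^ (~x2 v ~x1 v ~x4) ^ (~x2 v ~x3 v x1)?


Enumerate all 16 truth assignments over 4 variables.
Test each against every clause.
Satisfying assignments found: 11.

11


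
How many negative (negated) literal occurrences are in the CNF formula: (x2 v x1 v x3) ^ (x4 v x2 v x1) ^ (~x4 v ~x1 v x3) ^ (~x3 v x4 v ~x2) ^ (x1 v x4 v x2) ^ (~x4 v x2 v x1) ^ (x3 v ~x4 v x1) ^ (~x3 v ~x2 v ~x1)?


Scan each clause for negated literals.
Clause 1: 0 negative; Clause 2: 0 negative; Clause 3: 2 negative; Clause 4: 2 negative; Clause 5: 0 negative; Clause 6: 1 negative; Clause 7: 1 negative; Clause 8: 3 negative.
Total negative literal occurrences = 9.

9


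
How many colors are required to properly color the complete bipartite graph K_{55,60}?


K_{55,60} is bipartite by definition: the two parts are independent sets, with every edge crossing between them.
Color all vertices in one part with color 1 and all vertices in the other part with color 2.
Since the graph has at least one edge, one color does not suffice.
Chromatic number = 2.

2


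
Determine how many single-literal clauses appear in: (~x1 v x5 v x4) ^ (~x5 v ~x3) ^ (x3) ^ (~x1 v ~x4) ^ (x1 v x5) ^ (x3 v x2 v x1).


A unit clause contains exactly one literal.
Unit clauses found: (x3).
Count = 1.

1


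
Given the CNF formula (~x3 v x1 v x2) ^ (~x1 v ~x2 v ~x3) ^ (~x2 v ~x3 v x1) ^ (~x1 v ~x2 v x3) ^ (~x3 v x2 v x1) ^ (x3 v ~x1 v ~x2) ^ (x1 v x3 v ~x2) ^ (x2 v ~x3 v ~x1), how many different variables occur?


Identify each distinct variable in the formula.
Variables found: x1, x2, x3.
Total distinct variables = 3.

3


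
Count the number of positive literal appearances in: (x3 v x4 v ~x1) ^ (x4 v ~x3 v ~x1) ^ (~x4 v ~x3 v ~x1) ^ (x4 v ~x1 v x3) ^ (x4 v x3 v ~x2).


Scan each clause for unnegated literals.
Clause 1: 2 positive; Clause 2: 1 positive; Clause 3: 0 positive; Clause 4: 2 positive; Clause 5: 2 positive.
Total positive literal occurrences = 7.

7


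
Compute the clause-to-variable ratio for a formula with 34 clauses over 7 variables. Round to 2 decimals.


Clause-to-variable ratio = clauses / variables.
34 / 7 = 4.86.

4.86


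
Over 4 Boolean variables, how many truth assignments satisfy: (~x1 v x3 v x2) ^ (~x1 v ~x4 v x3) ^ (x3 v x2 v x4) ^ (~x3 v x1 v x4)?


Enumerate all 16 truth assignments over 4 variables.
Test each against every clause.
Satisfying assignments found: 10.

10


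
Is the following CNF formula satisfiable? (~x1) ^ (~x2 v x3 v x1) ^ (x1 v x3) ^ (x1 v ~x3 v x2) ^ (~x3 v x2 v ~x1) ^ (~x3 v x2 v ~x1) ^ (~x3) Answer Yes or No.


Check all 8 possible truth assignments.
Number of satisfying assignments found: 0.
The formula is unsatisfiable.

No


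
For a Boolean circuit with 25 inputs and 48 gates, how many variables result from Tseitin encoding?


The Tseitin transformation introduces one auxiliary variable per gate.
Total variables = inputs + gates = 25 + 48 = 73.

73


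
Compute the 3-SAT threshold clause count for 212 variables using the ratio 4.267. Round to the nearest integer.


The 3-SAT phase transition occurs at approximately 4.267 clauses per variable.
m = 4.267 * 212 = 904.604.
Rounded to nearest integer: 905.

905


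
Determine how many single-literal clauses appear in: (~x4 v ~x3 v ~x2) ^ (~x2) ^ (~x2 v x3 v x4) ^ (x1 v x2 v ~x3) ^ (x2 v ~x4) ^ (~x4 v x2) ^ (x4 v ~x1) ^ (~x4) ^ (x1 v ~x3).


A unit clause contains exactly one literal.
Unit clauses found: (~x2), (~x4).
Count = 2.

2


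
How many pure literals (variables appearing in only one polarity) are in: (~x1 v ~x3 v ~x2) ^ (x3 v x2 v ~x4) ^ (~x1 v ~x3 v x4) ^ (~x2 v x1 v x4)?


A pure literal appears in only one polarity across all clauses.
No pure literals found.
Count = 0.

0


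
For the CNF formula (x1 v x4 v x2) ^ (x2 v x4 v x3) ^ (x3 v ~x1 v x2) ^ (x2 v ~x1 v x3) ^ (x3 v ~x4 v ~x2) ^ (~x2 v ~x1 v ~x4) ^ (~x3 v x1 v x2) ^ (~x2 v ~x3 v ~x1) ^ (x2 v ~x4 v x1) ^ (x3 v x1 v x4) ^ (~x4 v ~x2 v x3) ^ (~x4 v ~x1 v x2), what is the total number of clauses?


Each group enclosed in parentheses joined by ^ is one clause.
Counting the conjuncts: 12 clauses.

12


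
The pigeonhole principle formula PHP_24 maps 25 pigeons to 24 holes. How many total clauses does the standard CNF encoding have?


The PHP encoding has two parts:
1) At-least-one-hole clauses: 25 (one per pigeon, each with 24 literals).
2) At-most-one-pigeon-per-hole clauses: 24 holes * C(25,2) = 24 * 300 = 7200.
Total clauses = 25 + 7200 = 7225.

7225


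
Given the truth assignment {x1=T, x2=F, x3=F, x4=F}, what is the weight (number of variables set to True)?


The weight is the number of variables assigned True.
True variables: x1.
Weight = 1.

1


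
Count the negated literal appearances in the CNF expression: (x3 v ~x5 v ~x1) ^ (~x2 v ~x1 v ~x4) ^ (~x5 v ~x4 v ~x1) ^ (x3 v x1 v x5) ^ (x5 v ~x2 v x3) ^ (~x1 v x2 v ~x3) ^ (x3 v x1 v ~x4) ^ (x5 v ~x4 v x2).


Scan each clause for negated literals.
Clause 1: 2 negative; Clause 2: 3 negative; Clause 3: 3 negative; Clause 4: 0 negative; Clause 5: 1 negative; Clause 6: 2 negative; Clause 7: 1 negative; Clause 8: 1 negative.
Total negative literal occurrences = 13.

13


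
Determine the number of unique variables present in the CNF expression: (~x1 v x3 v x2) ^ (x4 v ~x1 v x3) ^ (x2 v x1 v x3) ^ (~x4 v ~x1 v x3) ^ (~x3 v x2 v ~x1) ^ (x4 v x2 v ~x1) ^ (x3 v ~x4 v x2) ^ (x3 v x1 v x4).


Identify each distinct variable in the formula.
Variables found: x1, x2, x3, x4.
Total distinct variables = 4.

4


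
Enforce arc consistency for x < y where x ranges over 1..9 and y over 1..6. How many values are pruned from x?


For the constraint x < y, x needs a supporting value in y's domain.
x can be at most 5 (one less than y's maximum).
Valid x values from domain: 5 out of 9.
Pruned = 9 - 5 = 4.

4


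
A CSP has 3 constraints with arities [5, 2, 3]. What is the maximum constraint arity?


The arities are: 5, 2, 3.
Scan for the maximum value.
Maximum arity = 5.

5


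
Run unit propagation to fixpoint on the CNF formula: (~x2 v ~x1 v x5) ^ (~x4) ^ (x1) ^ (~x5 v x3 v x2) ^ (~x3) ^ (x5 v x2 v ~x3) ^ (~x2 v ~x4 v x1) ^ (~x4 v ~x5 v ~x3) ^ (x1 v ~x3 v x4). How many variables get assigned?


Unit propagation repeatedly assigns the literal in any unit clause, then simplifies.
Assignments in order: x4 = F, x1 = T, x3 = F.
No further unit clauses remain.
Total variables assigned = 3.

3


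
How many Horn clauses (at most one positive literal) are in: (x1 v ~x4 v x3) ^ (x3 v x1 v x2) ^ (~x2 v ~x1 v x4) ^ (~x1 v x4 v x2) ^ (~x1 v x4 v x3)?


A Horn clause has at most one positive literal.
Clause 1: 2 positive lit(s) -> not Horn
Clause 2: 3 positive lit(s) -> not Horn
Clause 3: 1 positive lit(s) -> Horn
Clause 4: 2 positive lit(s) -> not Horn
Clause 5: 2 positive lit(s) -> not Horn
Total Horn clauses = 1.

1


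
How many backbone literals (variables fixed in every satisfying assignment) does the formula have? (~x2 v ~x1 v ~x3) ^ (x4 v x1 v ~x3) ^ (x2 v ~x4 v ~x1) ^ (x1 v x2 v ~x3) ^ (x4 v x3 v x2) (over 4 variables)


Find all satisfying assignments: 7 model(s).
Check which variables have the same value in every model.
No variable is fixed across all models.
Backbone size = 0.

0


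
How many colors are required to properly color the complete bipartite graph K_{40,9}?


K_{40,9} is bipartite by definition: the two parts are independent sets, with every edge crossing between them.
Color all vertices in one part with color 1 and all vertices in the other part with color 2.
Since the graph has at least one edge, one color does not suffice.
Chromatic number = 2.

2


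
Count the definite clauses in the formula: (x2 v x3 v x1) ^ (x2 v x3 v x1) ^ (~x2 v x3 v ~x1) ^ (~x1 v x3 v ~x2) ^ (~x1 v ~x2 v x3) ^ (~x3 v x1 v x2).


A definite clause has exactly one positive literal.
Clause 1: 3 positive -> not definite
Clause 2: 3 positive -> not definite
Clause 3: 1 positive -> definite
Clause 4: 1 positive -> definite
Clause 5: 1 positive -> definite
Clause 6: 2 positive -> not definite
Definite clause count = 3.

3


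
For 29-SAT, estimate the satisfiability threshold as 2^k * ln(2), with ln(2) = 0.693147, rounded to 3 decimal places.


Using the asymptotic formula: threshold ~ 2^k * ln(2).
2^29 = 536870912.
536870912 * 0.693147 = 372130462.04.

372130462.04


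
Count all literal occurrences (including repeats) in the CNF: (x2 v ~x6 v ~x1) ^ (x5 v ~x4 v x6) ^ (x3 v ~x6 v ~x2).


Clause lengths: 3, 3, 3.
Sum = 3 + 3 + 3 = 9.

9


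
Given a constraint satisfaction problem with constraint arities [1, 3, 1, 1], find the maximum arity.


The arities are: 1, 3, 1, 1.
Scan for the maximum value.
Maximum arity = 3.

3


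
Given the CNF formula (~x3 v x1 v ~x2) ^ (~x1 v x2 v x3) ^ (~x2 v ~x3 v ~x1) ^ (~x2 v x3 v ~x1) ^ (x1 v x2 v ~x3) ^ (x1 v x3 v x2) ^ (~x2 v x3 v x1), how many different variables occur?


Identify each distinct variable in the formula.
Variables found: x1, x2, x3.
Total distinct variables = 3.

3


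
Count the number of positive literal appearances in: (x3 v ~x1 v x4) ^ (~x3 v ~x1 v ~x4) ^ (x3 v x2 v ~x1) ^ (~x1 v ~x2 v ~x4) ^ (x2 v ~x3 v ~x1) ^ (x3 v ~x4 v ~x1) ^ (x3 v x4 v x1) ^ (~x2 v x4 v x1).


Scan each clause for unnegated literals.
Clause 1: 2 positive; Clause 2: 0 positive; Clause 3: 2 positive; Clause 4: 0 positive; Clause 5: 1 positive; Clause 6: 1 positive; Clause 7: 3 positive; Clause 8: 2 positive.
Total positive literal occurrences = 11.

11


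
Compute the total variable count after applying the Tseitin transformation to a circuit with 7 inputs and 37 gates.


The Tseitin transformation introduces one auxiliary variable per gate.
Total variables = inputs + gates = 7 + 37 = 44.

44


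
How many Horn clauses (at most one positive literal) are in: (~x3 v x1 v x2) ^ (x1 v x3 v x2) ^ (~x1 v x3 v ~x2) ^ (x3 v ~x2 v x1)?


A Horn clause has at most one positive literal.
Clause 1: 2 positive lit(s) -> not Horn
Clause 2: 3 positive lit(s) -> not Horn
Clause 3: 1 positive lit(s) -> Horn
Clause 4: 2 positive lit(s) -> not Horn
Total Horn clauses = 1.

1


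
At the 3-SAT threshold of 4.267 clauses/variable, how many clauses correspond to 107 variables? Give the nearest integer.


The 3-SAT phase transition occurs at approximately 4.267 clauses per variable.
m = 4.267 * 107 = 456.569.
Rounded to nearest integer: 457.

457


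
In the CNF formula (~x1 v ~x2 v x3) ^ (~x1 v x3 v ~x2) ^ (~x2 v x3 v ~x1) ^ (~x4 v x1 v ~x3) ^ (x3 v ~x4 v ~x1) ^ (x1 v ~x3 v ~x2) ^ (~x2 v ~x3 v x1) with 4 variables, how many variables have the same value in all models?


Find all satisfying assignments: 10 model(s).
Check which variables have the same value in every model.
No variable is fixed across all models.
Backbone size = 0.

0


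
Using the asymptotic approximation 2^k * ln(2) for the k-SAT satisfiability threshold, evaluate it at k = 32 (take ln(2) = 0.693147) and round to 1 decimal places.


Using the asymptotic formula: threshold ~ 2^k * ln(2).
2^32 = 4294967296.
4294967296 * 0.693147 = 2977043696.3.

2977043696.3


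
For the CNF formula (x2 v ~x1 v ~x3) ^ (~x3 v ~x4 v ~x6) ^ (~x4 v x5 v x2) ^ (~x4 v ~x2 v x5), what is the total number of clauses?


Each group enclosed in parentheses joined by ^ is one clause.
Counting the conjuncts: 4 clauses.

4


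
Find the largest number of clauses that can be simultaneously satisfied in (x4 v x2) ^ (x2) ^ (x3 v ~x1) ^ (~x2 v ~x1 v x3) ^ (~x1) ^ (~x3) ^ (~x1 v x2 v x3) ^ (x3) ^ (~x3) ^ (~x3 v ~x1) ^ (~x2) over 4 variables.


Enumerate all 16 truth assignments.
For each, count how many of the 11 clauses are satisfied.
The formula is not fully satisfiable, so the maximum is below 11.
Maximum simultaneously satisfiable clauses = 9.

9


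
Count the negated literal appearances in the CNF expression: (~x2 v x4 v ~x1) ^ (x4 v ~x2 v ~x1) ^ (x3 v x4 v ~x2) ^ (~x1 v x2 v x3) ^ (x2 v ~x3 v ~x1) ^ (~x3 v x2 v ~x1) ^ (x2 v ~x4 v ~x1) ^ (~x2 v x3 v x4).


Scan each clause for negated literals.
Clause 1: 2 negative; Clause 2: 2 negative; Clause 3: 1 negative; Clause 4: 1 negative; Clause 5: 2 negative; Clause 6: 2 negative; Clause 7: 2 negative; Clause 8: 1 negative.
Total negative literal occurrences = 13.

13


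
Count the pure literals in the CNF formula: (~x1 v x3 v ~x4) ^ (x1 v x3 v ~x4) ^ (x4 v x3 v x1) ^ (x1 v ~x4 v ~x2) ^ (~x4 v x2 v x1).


A pure literal appears in only one polarity across all clauses.
Pure literals: x3 (positive only).
Count = 1.

1


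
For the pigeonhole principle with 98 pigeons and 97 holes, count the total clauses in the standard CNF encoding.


The PHP encoding has two parts:
1) At-least-one-hole clauses: 98 (one per pigeon, each with 97 literals).
2) At-most-one-pigeon-per-hole clauses: 97 holes * C(98,2) = 97 * 4753 = 461041.
Total clauses = 98 + 461041 = 461139.

461139


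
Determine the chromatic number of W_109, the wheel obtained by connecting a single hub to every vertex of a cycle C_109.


W_109 consists of the cycle C_109 together with a hub vertex adjacent to every cycle vertex.
The cycle C_109 needs 3 colors (odd cycle -> 3).
The hub is adjacent to every cycle vertex, so it must receive a new color distinct from all of them.
Chromatic number = 3 + 1 = 4.

4


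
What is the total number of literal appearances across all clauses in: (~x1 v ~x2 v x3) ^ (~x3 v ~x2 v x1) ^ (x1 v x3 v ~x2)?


Clause lengths: 3, 3, 3.
Sum = 3 + 3 + 3 = 9.

9


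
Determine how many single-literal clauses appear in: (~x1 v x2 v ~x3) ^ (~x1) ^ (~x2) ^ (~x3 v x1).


A unit clause contains exactly one literal.
Unit clauses found: (~x1), (~x2).
Count = 2.

2


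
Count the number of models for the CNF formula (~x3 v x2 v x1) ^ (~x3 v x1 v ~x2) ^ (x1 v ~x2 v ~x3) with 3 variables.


Enumerate all 8 truth assignments over 3 variables.
Test each against every clause.
Satisfying assignments found: 6.

6


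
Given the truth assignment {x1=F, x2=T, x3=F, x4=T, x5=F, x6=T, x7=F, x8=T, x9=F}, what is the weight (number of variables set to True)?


The weight is the number of variables assigned True.
True variables: x2, x4, x6, x8.
Weight = 4.

4


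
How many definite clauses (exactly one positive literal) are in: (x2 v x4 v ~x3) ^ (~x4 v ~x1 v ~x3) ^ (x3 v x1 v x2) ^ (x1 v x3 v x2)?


A definite clause has exactly one positive literal.
Clause 1: 2 positive -> not definite
Clause 2: 0 positive -> not definite
Clause 3: 3 positive -> not definite
Clause 4: 3 positive -> not definite
Definite clause count = 0.

0


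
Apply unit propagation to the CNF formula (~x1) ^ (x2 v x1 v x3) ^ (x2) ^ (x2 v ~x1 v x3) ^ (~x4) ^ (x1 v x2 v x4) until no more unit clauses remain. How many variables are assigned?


Unit propagation repeatedly assigns the literal in any unit clause, then simplifies.
Assignments in order: x1 = F, x2 = T, x4 = F.
No further unit clauses remain.
Total variables assigned = 3.

3


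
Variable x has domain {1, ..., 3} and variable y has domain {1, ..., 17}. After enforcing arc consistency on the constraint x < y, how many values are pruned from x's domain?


For the constraint x < y, x needs a supporting value in y's domain.
x can be at most 16 (one less than y's maximum).
Valid x values from domain: 3 out of 3.
Pruned = 3 - 3 = 0.

0


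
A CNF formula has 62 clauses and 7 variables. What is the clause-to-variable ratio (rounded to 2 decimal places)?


Clause-to-variable ratio = clauses / variables.
62 / 7 = 8.86.

8.86


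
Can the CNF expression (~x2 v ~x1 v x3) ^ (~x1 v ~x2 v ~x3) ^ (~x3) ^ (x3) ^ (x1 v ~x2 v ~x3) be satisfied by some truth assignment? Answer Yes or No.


Check all 8 possible truth assignments.
Number of satisfying assignments found: 0.
The formula is unsatisfiable.

No


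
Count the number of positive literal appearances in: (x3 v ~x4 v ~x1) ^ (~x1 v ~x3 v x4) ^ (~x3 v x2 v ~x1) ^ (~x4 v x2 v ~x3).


Scan each clause for unnegated literals.
Clause 1: 1 positive; Clause 2: 1 positive; Clause 3: 1 positive; Clause 4: 1 positive.
Total positive literal occurrences = 4.

4


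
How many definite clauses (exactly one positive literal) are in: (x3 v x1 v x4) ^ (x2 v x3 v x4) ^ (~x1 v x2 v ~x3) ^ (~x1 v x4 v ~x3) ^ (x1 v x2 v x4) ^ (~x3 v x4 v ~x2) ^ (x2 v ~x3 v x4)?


A definite clause has exactly one positive literal.
Clause 1: 3 positive -> not definite
Clause 2: 3 positive -> not definite
Clause 3: 1 positive -> definite
Clause 4: 1 positive -> definite
Clause 5: 3 positive -> not definite
Clause 6: 1 positive -> definite
Clause 7: 2 positive -> not definite
Definite clause count = 3.

3


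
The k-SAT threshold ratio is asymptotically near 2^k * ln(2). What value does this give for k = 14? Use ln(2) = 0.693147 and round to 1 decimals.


Using the asymptotic formula: threshold ~ 2^k * ln(2).
2^14 = 16384.
16384 * 0.693147 = 11356.5.

11356.5


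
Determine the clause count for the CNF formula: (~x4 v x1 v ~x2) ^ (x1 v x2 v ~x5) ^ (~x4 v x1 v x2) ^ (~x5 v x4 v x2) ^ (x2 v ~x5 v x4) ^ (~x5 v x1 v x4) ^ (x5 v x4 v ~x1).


Each group enclosed in parentheses joined by ^ is one clause.
Counting the conjuncts: 7 clauses.

7


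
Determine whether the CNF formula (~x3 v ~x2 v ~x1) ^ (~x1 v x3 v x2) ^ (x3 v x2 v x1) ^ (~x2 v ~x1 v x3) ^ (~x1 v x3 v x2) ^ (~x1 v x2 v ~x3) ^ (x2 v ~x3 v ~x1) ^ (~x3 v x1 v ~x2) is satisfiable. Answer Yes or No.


Check all 8 possible truth assignments.
Number of satisfying assignments found: 2.
The formula is satisfiable.

Yes


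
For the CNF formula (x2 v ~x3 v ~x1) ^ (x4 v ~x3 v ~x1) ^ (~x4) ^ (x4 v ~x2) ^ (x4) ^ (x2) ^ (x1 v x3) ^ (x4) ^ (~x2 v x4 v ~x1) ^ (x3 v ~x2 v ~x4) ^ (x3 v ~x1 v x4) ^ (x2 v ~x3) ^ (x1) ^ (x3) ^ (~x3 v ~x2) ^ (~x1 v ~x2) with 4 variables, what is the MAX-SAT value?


Enumerate all 16 truth assignments.
For each, count how many of the 16 clauses are satisfied.
The formula is not fully satisfiable, so the maximum is below 16.
Maximum simultaneously satisfiable clauses = 13.

13


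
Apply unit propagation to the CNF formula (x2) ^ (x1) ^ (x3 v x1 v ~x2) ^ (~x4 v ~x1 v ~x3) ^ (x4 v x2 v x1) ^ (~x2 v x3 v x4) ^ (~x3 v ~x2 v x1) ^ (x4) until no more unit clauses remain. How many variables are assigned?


Unit propagation repeatedly assigns the literal in any unit clause, then simplifies.
Assignments in order: x2 = T, x1 = T, x4 = T, x3 = F.
No further unit clauses remain.
Total variables assigned = 4.

4


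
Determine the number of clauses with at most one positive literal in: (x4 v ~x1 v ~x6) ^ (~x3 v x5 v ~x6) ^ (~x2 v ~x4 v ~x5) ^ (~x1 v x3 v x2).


A Horn clause has at most one positive literal.
Clause 1: 1 positive lit(s) -> Horn
Clause 2: 1 positive lit(s) -> Horn
Clause 3: 0 positive lit(s) -> Horn
Clause 4: 2 positive lit(s) -> not Horn
Total Horn clauses = 3.

3


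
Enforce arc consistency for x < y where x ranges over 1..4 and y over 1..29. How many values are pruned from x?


For the constraint x < y, x needs a supporting value in y's domain.
x can be at most 28 (one less than y's maximum).
Valid x values from domain: 4 out of 4.
Pruned = 4 - 4 = 0.

0


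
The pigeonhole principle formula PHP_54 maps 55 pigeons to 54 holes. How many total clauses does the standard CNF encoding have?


The PHP encoding has two parts:
1) At-least-one-hole clauses: 55 (one per pigeon, each with 54 literals).
2) At-most-one-pigeon-per-hole clauses: 54 holes * C(55,2) = 54 * 1485 = 80190.
Total clauses = 55 + 80190 = 80245.

80245


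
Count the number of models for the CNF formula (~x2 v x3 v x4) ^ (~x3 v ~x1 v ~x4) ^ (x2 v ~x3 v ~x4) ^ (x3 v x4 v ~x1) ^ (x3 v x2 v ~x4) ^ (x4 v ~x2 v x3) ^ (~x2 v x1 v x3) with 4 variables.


Enumerate all 16 truth assignments over 4 variables.
Test each against every clause.
Satisfying assignments found: 7.

7


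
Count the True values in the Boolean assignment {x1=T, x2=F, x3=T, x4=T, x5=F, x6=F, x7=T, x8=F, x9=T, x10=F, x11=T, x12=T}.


The weight is the number of variables assigned True.
True variables: x1, x3, x4, x7, x9, x11, x12.
Weight = 7.

7


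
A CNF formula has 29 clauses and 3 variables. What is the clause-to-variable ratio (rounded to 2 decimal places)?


Clause-to-variable ratio = clauses / variables.
29 / 3 = 9.67.

9.67


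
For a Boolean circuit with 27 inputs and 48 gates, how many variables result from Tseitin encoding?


The Tseitin transformation introduces one auxiliary variable per gate.
Total variables = inputs + gates = 27 + 48 = 75.

75


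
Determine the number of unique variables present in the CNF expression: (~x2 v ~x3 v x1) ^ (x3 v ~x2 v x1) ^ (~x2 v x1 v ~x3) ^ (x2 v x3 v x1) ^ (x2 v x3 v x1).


Identify each distinct variable in the formula.
Variables found: x1, x2, x3.
Total distinct variables = 3.

3


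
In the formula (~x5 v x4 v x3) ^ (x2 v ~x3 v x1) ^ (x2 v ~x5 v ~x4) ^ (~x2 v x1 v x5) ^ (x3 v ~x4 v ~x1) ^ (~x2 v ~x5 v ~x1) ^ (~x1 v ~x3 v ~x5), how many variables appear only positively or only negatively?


A pure literal appears in only one polarity across all clauses.
No pure literals found.
Count = 0.

0


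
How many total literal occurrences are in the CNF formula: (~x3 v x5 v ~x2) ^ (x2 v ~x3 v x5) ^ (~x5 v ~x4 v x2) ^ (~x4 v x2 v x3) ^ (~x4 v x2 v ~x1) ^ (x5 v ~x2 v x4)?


Clause lengths: 3, 3, 3, 3, 3, 3.
Sum = 3 + 3 + 3 + 3 + 3 + 3 = 18.

18


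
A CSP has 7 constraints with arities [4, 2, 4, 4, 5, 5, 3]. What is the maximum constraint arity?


The arities are: 4, 2, 4, 4, 5, 5, 3.
Scan for the maximum value.
Maximum arity = 5.

5


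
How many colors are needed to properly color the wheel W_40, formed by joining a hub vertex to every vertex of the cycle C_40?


W_40 consists of the cycle C_40 together with a hub vertex adjacent to every cycle vertex.
The cycle C_40 needs 2 colors (even cycle -> 2).
The hub is adjacent to every cycle vertex, so it must receive a new color distinct from all of them.
Chromatic number = 2 + 1 = 3.

3


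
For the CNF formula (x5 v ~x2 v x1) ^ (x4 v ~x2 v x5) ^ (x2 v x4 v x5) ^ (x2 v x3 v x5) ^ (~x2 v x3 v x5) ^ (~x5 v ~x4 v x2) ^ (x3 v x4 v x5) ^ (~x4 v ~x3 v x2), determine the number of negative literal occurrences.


Scan each clause for negated literals.
Clause 1: 1 negative; Clause 2: 1 negative; Clause 3: 0 negative; Clause 4: 0 negative; Clause 5: 1 negative; Clause 6: 2 negative; Clause 7: 0 negative; Clause 8: 2 negative.
Total negative literal occurrences = 7.

7


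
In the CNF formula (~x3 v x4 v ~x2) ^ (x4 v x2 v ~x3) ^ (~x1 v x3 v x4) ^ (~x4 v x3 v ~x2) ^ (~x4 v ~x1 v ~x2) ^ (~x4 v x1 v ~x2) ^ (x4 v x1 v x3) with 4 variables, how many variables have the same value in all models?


Find all satisfying assignments: 4 model(s).
Check which variables have the same value in every model.
Fixed variables: x2=F, x4=T.
Backbone size = 2.

2


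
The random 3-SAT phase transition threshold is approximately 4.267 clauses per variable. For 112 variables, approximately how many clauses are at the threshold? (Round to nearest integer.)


The 3-SAT phase transition occurs at approximately 4.267 clauses per variable.
m = 4.267 * 112 = 477.904.
Rounded to nearest integer: 478.

478


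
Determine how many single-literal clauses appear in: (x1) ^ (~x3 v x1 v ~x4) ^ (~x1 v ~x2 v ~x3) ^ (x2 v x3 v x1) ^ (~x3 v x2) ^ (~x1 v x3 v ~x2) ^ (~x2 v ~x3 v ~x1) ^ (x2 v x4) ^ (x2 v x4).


A unit clause contains exactly one literal.
Unit clauses found: (x1).
Count = 1.

1


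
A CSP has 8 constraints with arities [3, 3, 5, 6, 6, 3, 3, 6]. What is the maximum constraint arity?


The arities are: 3, 3, 5, 6, 6, 3, 3, 6.
Scan for the maximum value.
Maximum arity = 6.

6


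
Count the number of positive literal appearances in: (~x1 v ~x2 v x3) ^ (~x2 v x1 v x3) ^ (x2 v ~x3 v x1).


Scan each clause for unnegated literals.
Clause 1: 1 positive; Clause 2: 2 positive; Clause 3: 2 positive.
Total positive literal occurrences = 5.

5
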